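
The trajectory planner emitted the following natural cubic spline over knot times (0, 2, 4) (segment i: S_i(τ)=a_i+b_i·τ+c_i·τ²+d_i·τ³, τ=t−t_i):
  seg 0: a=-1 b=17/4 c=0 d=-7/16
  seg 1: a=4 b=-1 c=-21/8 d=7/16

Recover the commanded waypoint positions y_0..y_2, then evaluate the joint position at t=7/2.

y_0=-1 y_1=4 y_2=-5
S(7/2) = -247/128

y_0 = S_0(0) = a_0 = -1
y_1 = S_1(0) = a_1 = 4
y_2 = S_1(2) = -5
t_q=7/2 is in segment 1 (τ=3/2); S_1(τ)=-247/128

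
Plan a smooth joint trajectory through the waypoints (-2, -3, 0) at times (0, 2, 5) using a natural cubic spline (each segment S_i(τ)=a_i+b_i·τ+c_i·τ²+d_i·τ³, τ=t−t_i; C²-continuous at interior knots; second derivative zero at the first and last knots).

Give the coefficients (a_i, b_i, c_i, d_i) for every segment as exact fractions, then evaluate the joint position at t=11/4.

Δ: Δ0=-1/2, Δ1=1
row 1: diag=10, rhs=9; c'=3/10, d'=9/10
back: M1=9/10
M: M0=0, M1=9/10, M2=0
seg 0: a=-2, c=M0/2=0, d=(M1−M0)/(6·2)=3/40, b=Δ0−h0·(2M0+M1)/6=-4/5
seg 1: a=-3, c=M1/2=9/20, d=(M2−M1)/(6·3)=-1/20, b=Δ1−h1·(2M1+M2)/6=1/10
t_q=11/4 → seg 1, τ=3/4; S=-3+1/10·τ+9/20·τ²+-1/20·τ³=-3447/1280

  seg 0: a=-2 b=-4/5 c=0 d=3/40
  seg 1: a=-3 b=1/10 c=9/20 d=-1/20
S(11/4) = -3447/1280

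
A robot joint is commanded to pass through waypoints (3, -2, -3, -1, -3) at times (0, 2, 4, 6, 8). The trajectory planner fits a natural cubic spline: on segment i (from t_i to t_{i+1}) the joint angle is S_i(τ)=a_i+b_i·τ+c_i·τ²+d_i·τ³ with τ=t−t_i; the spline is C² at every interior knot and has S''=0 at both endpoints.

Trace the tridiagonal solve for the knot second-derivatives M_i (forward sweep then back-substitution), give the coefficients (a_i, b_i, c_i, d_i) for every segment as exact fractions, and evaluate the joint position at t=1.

Δ: Δ0=-5/2, Δ1=-1/2, Δ2=1, Δ3=-1
row 1: diag=8, rhs=12; c'=1/4, d'=3/2
row 2: denom=8−2·1/4=15/2; d'=(9−2·3/2)/(15/2)=4/5
row 3: denom=8−2·4/15=112/15; d'=(-12−2·4/5)/(112/15)=-51/28
back: M3=-51/28
back: M2=4/5−4/15·-51/28=9/7
back: M1=3/2−1/4·9/7=33/28
M: M0=0, M1=33/28, M2=9/7, M3=-51/28, M4=0
seg 0: a=3, c=M0/2=0, d=(M1−M0)/(6·2)=11/112, b=Δ0−h0·(2M0+M1)/6=-81/28
seg 1: a=-2, c=M1/2=33/56, d=(M2−M1)/(6·2)=1/112, b=Δ1−h1·(2M1+M2)/6=-12/7
seg 2: a=-3, c=M2/2=9/14, d=(M3−M2)/(6·2)=-29/112, b=Δ2−h2·(2M2+M3)/6=3/4
seg 3: a=-1, c=M3/2=-51/56, d=(M4−M3)/(6·2)=17/112, b=Δ3−h3·(2M3+M4)/6=3/14
t_q=1 → seg 0, τ=1; S=3+-81/28·τ+0·τ²+11/112·τ³=23/112

  seg 0: a=3 b=-81/28 c=0 d=11/112
  seg 1: a=-2 b=-12/7 c=33/56 d=1/112
  seg 2: a=-3 b=3/4 c=9/14 d=-29/112
  seg 3: a=-1 b=3/14 c=-51/56 d=17/112
S(1) = 23/112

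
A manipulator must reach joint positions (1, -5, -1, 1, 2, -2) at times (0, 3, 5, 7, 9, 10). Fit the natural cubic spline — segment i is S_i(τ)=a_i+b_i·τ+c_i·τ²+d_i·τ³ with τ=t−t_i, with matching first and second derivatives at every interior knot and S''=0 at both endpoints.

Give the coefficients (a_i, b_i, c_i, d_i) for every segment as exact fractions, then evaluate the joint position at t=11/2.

  seg 0: a=1 b=-655/194 c=0 d=89/582
  seg 1: a=-5 b=73/97 c=267/194 d=-73/194
  seg 2: a=-1 b=169/97 c=-171/194 d=99/388
  seg 3: a=1 b=124/97 c=63/97 d=-403/776
  seg 4: a=2 b=-457/194 c=-957/388 d=319/388
S(11/2) = -985/3104

Δ: Δ0=-2, Δ1=2, Δ2=1, Δ3=1/2, Δ4=-4
row 1: diag=10, rhs=24; c'=1/5, d'=12/5
row 2: denom=8−2·1/5=38/5; d'=(-6−2·12/5)/(38/5)=-27/19
row 3: denom=8−2·5/19=142/19; d'=(-3−2·-27/19)/(142/19)=-3/142
row 4: denom=6−2·19/71=388/71; d'=(-27−2·-3/142)/(388/71)=-957/194
back: M4=-957/194
back: M3=-3/142−19/71·-957/194=126/97
back: M2=-27/19−5/19·126/97=-171/97
back: M1=12/5−1/5·-171/97=267/97
M: M0=0, M1=267/97, M2=-171/97, M3=126/97, M4=-957/194, M5=0
seg 0: a=1, c=M0/2=0, d=(M1−M0)/(6·3)=89/582, b=Δ0−h0·(2M0+M1)/6=-655/194
seg 1: a=-5, c=M1/2=267/194, d=(M2−M1)/(6·2)=-73/194, b=Δ1−h1·(2M1+M2)/6=73/97
seg 2: a=-1, c=M2/2=-171/194, d=(M3−M2)/(6·2)=99/388, b=Δ2−h2·(2M2+M3)/6=169/97
seg 3: a=1, c=M3/2=63/97, d=(M4−M3)/(6·2)=-403/776, b=Δ3−h3·(2M3+M4)/6=124/97
seg 4: a=2, c=M4/2=-957/388, d=(M5−M4)/(6·1)=319/388, b=Δ4−h4·(2M4+M5)/6=-457/194
t_q=11/2 → seg 2, τ=1/2; S=-1+169/97·τ+-171/194·τ²+99/388·τ³=-985/3104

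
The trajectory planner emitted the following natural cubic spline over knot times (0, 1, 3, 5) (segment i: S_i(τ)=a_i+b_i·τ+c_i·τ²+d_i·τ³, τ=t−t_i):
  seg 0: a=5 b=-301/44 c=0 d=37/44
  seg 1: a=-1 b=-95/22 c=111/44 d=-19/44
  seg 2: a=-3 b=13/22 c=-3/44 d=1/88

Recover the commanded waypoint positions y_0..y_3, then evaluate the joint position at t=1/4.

y_0 = S_0(0) = a_0 = 5
y_1 = S_1(0) = a_1 = -1
y_2 = S_2(0) = a_2 = -3
y_3 = S_2(2) = -2
t_q=1/4 is in segment 0 (τ=1/4); S_0(τ)=9301/2816

y_0=5 y_1=-1 y_2=-3 y_3=-2
S(1/4) = 9301/2816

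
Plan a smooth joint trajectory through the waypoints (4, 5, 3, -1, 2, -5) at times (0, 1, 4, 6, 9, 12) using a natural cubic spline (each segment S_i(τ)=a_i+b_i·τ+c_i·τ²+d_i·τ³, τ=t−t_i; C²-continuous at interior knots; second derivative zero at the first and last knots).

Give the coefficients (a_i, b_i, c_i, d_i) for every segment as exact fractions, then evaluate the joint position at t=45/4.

Δ: Δ0=1, Δ1=-2/3, Δ2=-2, Δ3=1, Δ4=-7/3
row 1: diag=8, rhs=-10; c'=3/8, d'=-5/4
row 2: denom=10−3·3/8=71/8; d'=(-8−3·-5/4)/(71/8)=-34/71
row 3: denom=10−2·16/71=678/71; d'=(18−2·-34/71)/(678/71)=673/339
row 4: denom=12−3·71/226=2499/226; d'=(-20−3·673/339)/(2499/226)=-838/357
back: M4=-838/357
back: M3=673/339−71/226·-838/357=324/119
back: M2=-34/71−16/71·324/119=-130/119
back: M1=-5/4−3/8·-130/119=-100/119
M: M0=0, M1=-100/119, M2=-130/119, M3=324/119, M4=-838/357, M5=0
seg 0: a=4, c=M0/2=0, d=(M1−M0)/(6·1)=-50/357, b=Δ0−h0·(2M0+M1)/6=407/357
seg 1: a=5, c=M1/2=-50/119, d=(M2−M1)/(6·3)=-5/357, b=Δ1−h1·(2M1+M2)/6=257/357
seg 2: a=3, c=M2/2=-65/119, d=(M3−M2)/(6·2)=227/714, b=Δ2−h2·(2M2+M3)/6=-778/357
seg 3: a=-1, c=M3/2=162/119, d=(M4−M3)/(6·3)=-905/3213, b=Δ3−h3·(2M3+M4)/6=-28/51
seg 4: a=2, c=M4/2=-419/357, d=(M5−M4)/(6·3)=419/3213, b=Δ4−h4·(2M4+M5)/6=5/357
t_q=45/4 → seg 4, τ=9/4; S=2+5/357·τ+-419/357·τ²+419/3213·τ³=-18467/7616

  seg 0: a=4 b=407/357 c=0 d=-50/357
  seg 1: a=5 b=257/357 c=-50/119 d=-5/357
  seg 2: a=3 b=-778/357 c=-65/119 d=227/714
  seg 3: a=-1 b=-28/51 c=162/119 d=-905/3213
  seg 4: a=2 b=5/357 c=-419/357 d=419/3213
S(45/4) = -18467/7616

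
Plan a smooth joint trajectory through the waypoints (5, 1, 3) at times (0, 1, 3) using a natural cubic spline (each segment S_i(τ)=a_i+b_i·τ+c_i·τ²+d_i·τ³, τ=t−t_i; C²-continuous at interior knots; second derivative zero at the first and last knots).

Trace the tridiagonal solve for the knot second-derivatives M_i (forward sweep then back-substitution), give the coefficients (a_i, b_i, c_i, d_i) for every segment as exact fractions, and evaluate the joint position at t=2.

Δ: Δ0=-4, Δ1=1
row 1: diag=6, rhs=30; c'=1/3, d'=5
back: M1=5
M: M0=0, M1=5, M2=0
seg 0: a=5, c=M0/2=0, d=(M1−M0)/(6·1)=5/6, b=Δ0−h0·(2M0+M1)/6=-29/6
seg 1: a=1, c=M1/2=5/2, d=(M2−M1)/(6·2)=-5/12, b=Δ1−h1·(2M1+M2)/6=-7/3
t_q=2 → seg 1, τ=1; S=1+-7/3·τ+5/2·τ²+-5/12·τ³=3/4

  seg 0: a=5 b=-29/6 c=0 d=5/6
  seg 1: a=1 b=-7/3 c=5/2 d=-5/12
S(2) = 3/4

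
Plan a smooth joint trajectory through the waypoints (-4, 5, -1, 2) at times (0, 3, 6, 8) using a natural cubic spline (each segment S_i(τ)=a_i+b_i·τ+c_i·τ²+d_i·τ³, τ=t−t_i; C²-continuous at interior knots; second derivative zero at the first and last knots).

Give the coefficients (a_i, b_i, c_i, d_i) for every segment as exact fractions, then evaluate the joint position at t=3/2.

Δ: Δ0=3, Δ1=-2, Δ2=3/2
row 1: diag=12, rhs=-30; c'=1/4, d'=-5/2
row 2: denom=10−3·1/4=37/4; d'=(21−3·-5/2)/(37/4)=114/37
back: M2=114/37
back: M1=-5/2−1/4·114/37=-121/37
M: M0=0, M1=-121/37, M2=114/37, M3=0
seg 0: a=-4, c=M0/2=0, d=(M1−M0)/(6·3)=-121/666, b=Δ0−h0·(2M0+M1)/6=343/74
seg 1: a=5, c=M1/2=-121/74, d=(M2−M1)/(6·3)=235/666, b=Δ1−h1·(2M1+M2)/6=-10/37
seg 2: a=-1, c=M2/2=57/37, d=(M3−M2)/(6·2)=-19/74, b=Δ2−h2·(2M2+M3)/6=-41/74
t_q=3/2 → seg 0, τ=3/2; S=-4+343/74·τ+0·τ²+-121/666·τ³=1385/592

  seg 0: a=-4 b=343/74 c=0 d=-121/666
  seg 1: a=5 b=-10/37 c=-121/74 d=235/666
  seg 2: a=-1 b=-41/74 c=57/37 d=-19/74
S(3/2) = 1385/592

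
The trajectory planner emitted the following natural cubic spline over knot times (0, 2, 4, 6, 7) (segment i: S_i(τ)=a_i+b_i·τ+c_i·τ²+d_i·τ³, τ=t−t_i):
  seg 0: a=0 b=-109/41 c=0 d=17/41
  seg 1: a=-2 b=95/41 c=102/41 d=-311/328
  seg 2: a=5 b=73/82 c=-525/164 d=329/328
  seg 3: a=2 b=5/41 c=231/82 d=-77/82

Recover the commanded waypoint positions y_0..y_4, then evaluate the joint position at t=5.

y_0 = S_0(0) = a_0 = 0
y_1 = S_1(0) = a_1 = -2
y_2 = S_2(0) = a_2 = 5
y_3 = S_3(0) = a_3 = 2
y_4 = S_3(1) = 4
t_q=5 is in segment 2 (τ=1); S_2(τ)=1211/328

y_0=0 y_1=-2 y_2=5 y_3=2 y_4=4
S(5) = 1211/328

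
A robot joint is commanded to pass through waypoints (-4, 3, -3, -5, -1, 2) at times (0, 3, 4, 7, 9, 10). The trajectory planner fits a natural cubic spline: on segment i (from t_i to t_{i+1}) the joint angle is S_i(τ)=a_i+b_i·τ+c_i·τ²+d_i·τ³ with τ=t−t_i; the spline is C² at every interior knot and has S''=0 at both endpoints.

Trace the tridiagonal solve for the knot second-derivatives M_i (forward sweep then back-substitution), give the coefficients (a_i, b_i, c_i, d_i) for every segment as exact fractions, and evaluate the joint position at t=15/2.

  seg 0: a=-4 b=1487/258 c=0 d=-295/774
  seg 1: a=3 b=-584/129 c=-295/86 d=505/258
  seg 2: a=-3 b=-1423/258 c=105/43 d=-71/258
  seg 3: a=-5 b=220/129 c=-3/86 d=47/516
  seg 4: a=-1 b=343/129 c=22/43 d=-22/129
S(15/2) = -5703/1376

Δ: Δ0=7/3, Δ1=-6, Δ2=-2/3, Δ3=2, Δ4=3
row 1: diag=8, rhs=-50; c'=1/8, d'=-25/4
row 2: denom=8−1·1/8=63/8; d'=(32−1·-25/4)/(63/8)=34/7
row 3: denom=10−3·8/21=62/7; d'=(16−3·34/7)/(62/7)=5/31
row 4: denom=6−2·7/31=172/31; d'=(6−2·5/31)/(172/31)=44/43
back: M4=44/43
back: M3=5/31−7/31·44/43=-3/43
back: M2=34/7−8/21·-3/43=210/43
back: M1=-25/4−1/8·210/43=-295/43
M: M0=0, M1=-295/43, M2=210/43, M3=-3/43, M4=44/43, M5=0
seg 0: a=-4, c=M0/2=0, d=(M1−M0)/(6·3)=-295/774, b=Δ0−h0·(2M0+M1)/6=1487/258
seg 1: a=3, c=M1/2=-295/86, d=(M2−M1)/(6·1)=505/258, b=Δ1−h1·(2M1+M2)/6=-584/129
seg 2: a=-3, c=M2/2=105/43, d=(M3−M2)/(6·3)=-71/258, b=Δ2−h2·(2M2+M3)/6=-1423/258
seg 3: a=-5, c=M3/2=-3/86, d=(M4−M3)/(6·2)=47/516, b=Δ3−h3·(2M3+M4)/6=220/129
seg 4: a=-1, c=M4/2=22/43, d=(M5−M4)/(6·1)=-22/129, b=Δ4−h4·(2M4+M5)/6=343/129
t_q=15/2 → seg 3, τ=1/2; S=-5+220/129·τ+-3/86·τ²+47/516·τ³=-5703/1376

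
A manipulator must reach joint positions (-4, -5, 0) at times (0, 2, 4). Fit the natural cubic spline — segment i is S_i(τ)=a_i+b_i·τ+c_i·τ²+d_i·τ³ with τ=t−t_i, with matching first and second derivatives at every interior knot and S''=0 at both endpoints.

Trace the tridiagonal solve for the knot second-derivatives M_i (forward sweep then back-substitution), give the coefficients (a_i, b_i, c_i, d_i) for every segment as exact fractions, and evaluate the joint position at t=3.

Δ: Δ0=-1/2, Δ1=5/2
row 1: diag=8, rhs=18; c'=1/4, d'=9/4
back: M1=9/4
M: M0=0, M1=9/4, M2=0
seg 0: a=-4, c=M0/2=0, d=(M1−M0)/(6·2)=3/16, b=Δ0−h0·(2M0+M1)/6=-5/4
seg 1: a=-5, c=M1/2=9/8, d=(M2−M1)/(6·2)=-3/16, b=Δ1−h1·(2M1+M2)/6=1
t_q=3 → seg 1, τ=1; S=-5+1·τ+9/8·τ²+-3/16·τ³=-49/16

  seg 0: a=-4 b=-5/4 c=0 d=3/16
  seg 1: a=-5 b=1 c=9/8 d=-3/16
S(3) = -49/16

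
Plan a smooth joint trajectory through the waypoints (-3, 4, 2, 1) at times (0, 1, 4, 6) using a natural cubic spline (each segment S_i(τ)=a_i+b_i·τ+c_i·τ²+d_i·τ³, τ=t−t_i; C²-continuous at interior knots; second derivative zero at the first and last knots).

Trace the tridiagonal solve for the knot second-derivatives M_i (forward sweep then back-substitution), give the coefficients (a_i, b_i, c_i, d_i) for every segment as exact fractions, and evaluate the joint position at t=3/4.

Δ: Δ0=7, Δ1=-2/3, Δ2=-1/2
row 1: diag=8, rhs=-46; c'=3/8, d'=-23/4
row 2: denom=10−3·3/8=71/8; d'=(1−3·-23/4)/(71/8)=146/71
back: M2=146/71
back: M1=-23/4−3/8·146/71=-463/71
M: M0=0, M1=-463/71, M2=146/71, M3=0
seg 0: a=-3, c=M0/2=0, d=(M1−M0)/(6·1)=-463/426, b=Δ0−h0·(2M0+M1)/6=3445/426
seg 1: a=4, c=M1/2=-463/142, d=(M2−M1)/(6·3)=203/426, b=Δ1−h1·(2M1+M2)/6=1028/213
seg 2: a=2, c=M2/2=73/71, d=(M3−M2)/(6·2)=-73/426, b=Δ2−h2·(2M2+M3)/6=-797/426
t_q=3/4 → seg 0, τ=3/4; S=-3+3445/426·τ+0·τ²+-463/426·τ³=23689/9088

  seg 0: a=-3 b=3445/426 c=0 d=-463/426
  seg 1: a=4 b=1028/213 c=-463/142 d=203/426
  seg 2: a=2 b=-797/426 c=73/71 d=-73/426
S(3/4) = 23689/9088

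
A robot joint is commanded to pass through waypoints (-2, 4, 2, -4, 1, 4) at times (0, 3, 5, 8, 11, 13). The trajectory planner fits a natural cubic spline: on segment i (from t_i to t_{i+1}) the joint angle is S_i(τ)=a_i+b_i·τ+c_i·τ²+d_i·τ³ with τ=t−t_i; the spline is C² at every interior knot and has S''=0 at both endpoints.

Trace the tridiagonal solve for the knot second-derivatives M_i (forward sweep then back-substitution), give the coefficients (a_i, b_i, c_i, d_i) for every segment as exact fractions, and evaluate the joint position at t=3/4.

  seg 0: a=-2 b=9119/3252 c=0 d=-2615/29268
  seg 1: a=4 b=637/1626 c=-2615/3252 d=44/813
  seg 2: a=2 b=-1179/542 c=-1559/3252 d=583/3252
  seg 3: a=-4 b=-229/1084 c=922/813 d=-4957/29268
  seg 4: a=1 b=1095/542 c=-423/1084 d=141/2168
S(3/4) = 4537/69376

Δ: Δ0=2, Δ1=-1, Δ2=-2, Δ3=5/3, Δ4=3/2
row 1: diag=10, rhs=-18; c'=1/5, d'=-9/5
row 2: denom=10−2·1/5=48/5; d'=(-6−2·-9/5)/(48/5)=-1/4
row 3: denom=12−3·5/16=177/16; d'=(22−3·-1/4)/(177/16)=364/177
row 4: denom=10−3·16/59=542/59; d'=(-1−3·364/177)/(542/59)=-423/542
back: M4=-423/542
back: M3=364/177−16/59·-423/542=1844/813
back: M2=-1/4−5/16·1844/813=-1559/1626
back: M1=-9/5−1/5·-1559/1626=-2615/1626
M: M0=0, M1=-2615/1626, M2=-1559/1626, M3=1844/813, M4=-423/542, M5=0
seg 0: a=-2, c=M0/2=0, d=(M1−M0)/(6·3)=-2615/29268, b=Δ0−h0·(2M0+M1)/6=9119/3252
seg 1: a=4, c=M1/2=-2615/3252, d=(M2−M1)/(6·2)=44/813, b=Δ1−h1·(2M1+M2)/6=637/1626
seg 2: a=2, c=M2/2=-1559/3252, d=(M3−M2)/(6·3)=583/3252, b=Δ2−h2·(2M2+M3)/6=-1179/542
seg 3: a=-4, c=M3/2=922/813, d=(M4−M3)/(6·3)=-4957/29268, b=Δ3−h3·(2M3+M4)/6=-229/1084
seg 4: a=1, c=M4/2=-423/1084, d=(M5−M4)/(6·2)=141/2168, b=Δ4−h4·(2M4+M5)/6=1095/542
t_q=3/4 → seg 0, τ=3/4; S=-2+9119/3252·τ+0·τ²+-2615/29268·τ³=4537/69376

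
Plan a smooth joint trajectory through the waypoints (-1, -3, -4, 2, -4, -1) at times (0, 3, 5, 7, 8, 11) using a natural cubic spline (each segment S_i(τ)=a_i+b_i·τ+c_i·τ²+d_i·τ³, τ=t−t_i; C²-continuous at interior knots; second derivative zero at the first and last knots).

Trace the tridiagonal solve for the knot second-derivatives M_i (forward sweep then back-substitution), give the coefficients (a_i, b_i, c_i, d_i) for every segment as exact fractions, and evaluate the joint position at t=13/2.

  seg 0: a=-1 b=-135/1084 c=0 d=-1763/29268
  seg 1: a=-3 b=-949/542 c=-1763/3252 d=3797/6504
  seg 2: a=-4 b=2509/813 c=2407/813 d=-407/271
  seg 3: a=2 b=-2515/813 c=-4919/813 d=852/271
  seg 4: a=-4 b=-4685/813 c=2749/813 d=-2749/7317
S(13/2) = 4817/2168

Δ: Δ0=-2/3, Δ1=-1/2, Δ2=3, Δ3=-6, Δ4=1
row 1: diag=10, rhs=1; c'=1/5, d'=1/10
row 2: denom=8−2·1/5=38/5; d'=(21−2·1/10)/(38/5)=52/19
row 3: denom=6−2·5/19=104/19; d'=(-54−2·52/19)/(104/19)=-565/52
row 4: denom=8−1·19/104=813/104; d'=(42−1·-565/52)/(813/104)=5498/813
back: M4=5498/813
back: M3=-565/52−19/104·5498/813=-9838/813
back: M2=52/19−5/19·-9838/813=4814/813
back: M1=1/10−1/5·4814/813=-1763/1626
M: M0=0, M1=-1763/1626, M2=4814/813, M3=-9838/813, M4=5498/813, M5=0
seg 0: a=-1, c=M0/2=0, d=(M1−M0)/(6·3)=-1763/29268, b=Δ0−h0·(2M0+M1)/6=-135/1084
seg 1: a=-3, c=M1/2=-1763/3252, d=(M2−M1)/(6·2)=3797/6504, b=Δ1−h1·(2M1+M2)/6=-949/542
seg 2: a=-4, c=M2/2=2407/813, d=(M3−M2)/(6·2)=-407/271, b=Δ2−h2·(2M2+M3)/6=2509/813
seg 3: a=2, c=M3/2=-4919/813, d=(M4−M3)/(6·1)=852/271, b=Δ3−h3·(2M3+M4)/6=-2515/813
seg 4: a=-4, c=M4/2=2749/813, d=(M5−M4)/(6·3)=-2749/7317, b=Δ4−h4·(2M4+M5)/6=-4685/813
t_q=13/2 → seg 2, τ=3/2; S=-4+2509/813·τ+2407/813·τ²+-407/271·τ³=4817/2168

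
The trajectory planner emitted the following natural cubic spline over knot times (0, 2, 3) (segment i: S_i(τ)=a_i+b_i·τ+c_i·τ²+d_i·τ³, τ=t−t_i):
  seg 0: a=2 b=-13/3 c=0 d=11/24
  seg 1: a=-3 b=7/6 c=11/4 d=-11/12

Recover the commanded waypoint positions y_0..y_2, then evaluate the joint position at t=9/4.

y_0 = S_0(0) = a_0 = 2
y_1 = S_1(0) = a_1 = -3
y_2 = S_1(1) = 0
t_q=9/4 is in segment 1 (τ=1/4); S_1(τ)=-653/256

y_0=2 y_1=-3 y_2=0
S(9/4) = -653/256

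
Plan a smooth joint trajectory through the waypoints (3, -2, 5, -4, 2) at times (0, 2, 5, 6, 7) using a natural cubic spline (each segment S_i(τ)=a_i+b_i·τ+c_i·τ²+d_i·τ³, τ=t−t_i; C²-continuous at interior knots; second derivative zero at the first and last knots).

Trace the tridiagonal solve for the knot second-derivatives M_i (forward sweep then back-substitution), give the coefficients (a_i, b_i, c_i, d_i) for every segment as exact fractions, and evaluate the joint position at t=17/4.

Δ: Δ0=-5/2, Δ1=7/3, Δ2=-9, Δ3=6
row 1: diag=10, rhs=29; c'=3/10, d'=29/10
row 2: denom=8−3·3/10=71/10; d'=(-68−3·29/10)/(71/10)=-767/71
row 3: denom=4−1·10/71=274/71; d'=(90−1·-767/71)/(274/71)=7157/274
back: M3=7157/274
back: M2=-767/71−10/71·7157/274=-1984/137
back: M1=29/10−3/10·-1984/137=1985/274
M: M0=0, M1=1985/274, M2=-1984/137, M3=7157/274, M4=0
seg 0: a=3, c=M0/2=0, d=(M1−M0)/(6·2)=1985/3288, b=Δ0−h0·(2M0+M1)/6=-2020/411
seg 1: a=-2, c=M1/2=1985/548, d=(M2−M1)/(6·3)=-5953/4932, b=Δ1−h1·(2M1+M2)/6=1915/822
seg 2: a=5, c=M2/2=-992/137, d=(M3−M2)/(6·1)=11125/1644, b=Δ2−h2·(2M2+M3)/6=-14017/1644
seg 3: a=-4, c=M3/2=7157/548, d=(M4−M3)/(6·1)=-7157/1644, b=Δ3−h3·(2M3+M4)/6=-2225/822
t_q=17/4 → seg 1, τ=9/4; S=-2+1915/822·τ+1985/548·τ²+-5953/4932·τ³=274643/35072

  seg 0: a=3 b=-2020/411 c=0 d=1985/3288
  seg 1: a=-2 b=1915/822 c=1985/548 d=-5953/4932
  seg 2: a=5 b=-14017/1644 c=-992/137 d=11125/1644
  seg 3: a=-4 b=-2225/822 c=7157/548 d=-7157/1644
S(17/4) = 274643/35072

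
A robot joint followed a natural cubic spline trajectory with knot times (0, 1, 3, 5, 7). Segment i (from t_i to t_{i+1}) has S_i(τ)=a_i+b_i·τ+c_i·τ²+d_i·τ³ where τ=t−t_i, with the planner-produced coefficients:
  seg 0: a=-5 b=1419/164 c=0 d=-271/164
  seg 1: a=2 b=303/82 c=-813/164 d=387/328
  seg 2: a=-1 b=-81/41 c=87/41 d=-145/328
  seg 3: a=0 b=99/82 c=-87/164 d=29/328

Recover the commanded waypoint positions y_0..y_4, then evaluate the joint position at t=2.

y_0=-5 y_1=2 y_2=-1 y_3=0 y_4=1
S(2) = 629/328

y_0 = S_0(0) = a_0 = -5
y_1 = S_1(0) = a_1 = 2
y_2 = S_2(0) = a_2 = -1
y_3 = S_3(0) = a_3 = 0
y_4 = S_3(2) = 1
t_q=2 is in segment 1 (τ=1); S_1(τ)=629/328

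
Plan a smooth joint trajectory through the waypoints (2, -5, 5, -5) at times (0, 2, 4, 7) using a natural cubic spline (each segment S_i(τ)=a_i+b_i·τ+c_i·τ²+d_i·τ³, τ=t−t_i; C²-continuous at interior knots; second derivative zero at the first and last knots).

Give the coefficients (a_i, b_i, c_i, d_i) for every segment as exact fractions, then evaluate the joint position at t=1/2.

  seg 0: a=2 b=-352/57 c=0 d=305/456
  seg 1: a=-5 b=211/114 c=305/76 d=-139/114
  seg 2: a=5 b=373/114 c=-251/76 d=251/684
S(1/2) = -1221/1216

Δ: Δ0=-7/2, Δ1=5, Δ2=-10/3
row 1: diag=8, rhs=51; c'=1/4, d'=51/8
row 2: denom=10−2·1/4=19/2; d'=(-50−2·51/8)/(19/2)=-251/38
back: M2=-251/38
back: M1=51/8−1/4·-251/38=305/38
M: M0=0, M1=305/38, M2=-251/38, M3=0
seg 0: a=2, c=M0/2=0, d=(M1−M0)/(6·2)=305/456, b=Δ0−h0·(2M0+M1)/6=-352/57
seg 1: a=-5, c=M1/2=305/76, d=(M2−M1)/(6·2)=-139/114, b=Δ1−h1·(2M1+M2)/6=211/114
seg 2: a=5, c=M2/2=-251/76, d=(M3−M2)/(6·3)=251/684, b=Δ2−h2·(2M2+M3)/6=373/114
t_q=1/2 → seg 0, τ=1/2; S=2+-352/57·τ+0·τ²+305/456·τ³=-1221/1216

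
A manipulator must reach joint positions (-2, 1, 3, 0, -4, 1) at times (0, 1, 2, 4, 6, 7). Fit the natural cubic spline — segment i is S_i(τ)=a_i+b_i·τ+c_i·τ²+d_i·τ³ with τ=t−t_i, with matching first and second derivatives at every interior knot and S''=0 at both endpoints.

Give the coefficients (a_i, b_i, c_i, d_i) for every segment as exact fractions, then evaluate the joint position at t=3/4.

Δ: Δ0=3, Δ1=2, Δ2=-3/2, Δ3=-2, Δ4=5
row 1: diag=4, rhs=-6; c'=1/4, d'=-3/2
row 2: denom=6−1·1/4=23/4; d'=(-21−1·-3/2)/(23/4)=-78/23
row 3: denom=8−2·8/23=168/23; d'=(-3−2·-78/23)/(168/23)=29/56
row 4: denom=6−2·23/84=229/42; d'=(42−2·29/56)/(229/42)=3441/458
back: M4=3441/458
back: M3=29/56−23/84·3441/458=-705/458
back: M2=-78/23−8/23·-705/458=-654/229
back: M1=-3/2−1/4·-654/229=-180/229
M: M0=0, M1=-180/229, M2=-654/229, M3=-705/458, M4=3441/458, M5=0
seg 0: a=-2, c=M0/2=0, d=(M1−M0)/(6·1)=-30/229, b=Δ0−h0·(2M0+M1)/6=717/229
seg 1: a=1, c=M1/2=-90/229, d=(M2−M1)/(6·1)=-79/229, b=Δ1−h1·(2M1+M2)/6=627/229
seg 2: a=3, c=M2/2=-327/229, d=(M3−M2)/(6·2)=201/1832, b=Δ2−h2·(2M2+M3)/6=210/229
seg 3: a=0, c=M3/2=-705/916, d=(M4−M3)/(6·2)=691/916, b=Δ3−h3·(2M3+M4)/6=-1593/458
seg 4: a=-4, c=M4/2=3441/916, d=(M5−M4)/(6·1)=-1147/916, b=Δ4−h4·(2M4+M5)/6=1143/458
t_q=3/4 → seg 0, τ=3/4; S=-2+717/229·τ+0·τ²+-30/229·τ³=2147/7328

  seg 0: a=-2 b=717/229 c=0 d=-30/229
  seg 1: a=1 b=627/229 c=-90/229 d=-79/229
  seg 2: a=3 b=210/229 c=-327/229 d=201/1832
  seg 3: a=0 b=-1593/458 c=-705/916 d=691/916
  seg 4: a=-4 b=1143/458 c=3441/916 d=-1147/916
S(3/4) = 2147/7328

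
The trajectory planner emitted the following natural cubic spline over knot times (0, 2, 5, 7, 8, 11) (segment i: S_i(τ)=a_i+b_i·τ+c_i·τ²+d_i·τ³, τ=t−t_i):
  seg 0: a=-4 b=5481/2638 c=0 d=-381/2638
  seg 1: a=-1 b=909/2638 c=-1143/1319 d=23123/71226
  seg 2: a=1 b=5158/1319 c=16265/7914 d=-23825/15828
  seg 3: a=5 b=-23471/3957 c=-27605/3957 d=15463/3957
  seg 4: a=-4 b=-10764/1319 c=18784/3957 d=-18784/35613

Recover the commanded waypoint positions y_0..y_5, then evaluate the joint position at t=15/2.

y_0 = S_0(0) = a_0 = -4
y_1 = S_1(0) = a_1 = -1
y_2 = S_2(0) = a_2 = 1
y_3 = S_3(0) = a_3 = 5
y_4 = S_4(0) = a_4 = -4
y_5 = S_4(3) = 0
t_q=15/2 is in segment 3 (τ=1/2); S_3(τ)=24649/31656

y_0=-4 y_1=-1 y_2=1 y_3=5 y_4=-4 y_5=0
S(15/2) = 24649/31656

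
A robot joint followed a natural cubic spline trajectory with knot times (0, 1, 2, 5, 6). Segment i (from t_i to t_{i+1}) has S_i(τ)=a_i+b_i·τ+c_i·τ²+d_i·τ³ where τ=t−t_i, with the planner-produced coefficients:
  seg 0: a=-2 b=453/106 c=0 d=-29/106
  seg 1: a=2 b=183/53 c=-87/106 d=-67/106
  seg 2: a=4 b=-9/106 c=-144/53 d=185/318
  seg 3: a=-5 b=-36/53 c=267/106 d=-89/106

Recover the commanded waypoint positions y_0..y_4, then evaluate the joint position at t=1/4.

y_0 = S_0(0) = a_0 = -2
y_1 = S_1(0) = a_1 = 2
y_2 = S_2(0) = a_2 = 4
y_3 = S_3(0) = a_3 = -5
y_4 = S_3(1) = -4
t_q=1/4 is in segment 0 (τ=1/4); S_0(τ)=-6349/6784

y_0=-2 y_1=2 y_2=4 y_3=-5 y_4=-4
S(1/4) = -6349/6784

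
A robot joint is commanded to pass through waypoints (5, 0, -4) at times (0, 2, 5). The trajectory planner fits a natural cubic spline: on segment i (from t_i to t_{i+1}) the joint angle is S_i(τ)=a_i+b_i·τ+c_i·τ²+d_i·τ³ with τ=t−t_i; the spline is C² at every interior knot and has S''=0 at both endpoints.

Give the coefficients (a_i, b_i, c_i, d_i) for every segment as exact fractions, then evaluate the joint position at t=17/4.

  seg 0: a=5 b=-41/15 c=0 d=7/120
  seg 1: a=0 b=-61/30 c=7/20 d=-7/180
S(17/4) = -831/256

Δ: Δ0=-5/2, Δ1=-4/3
row 1: diag=10, rhs=7; c'=3/10, d'=7/10
back: M1=7/10
M: M0=0, M1=7/10, M2=0
seg 0: a=5, c=M0/2=0, d=(M1−M0)/(6·2)=7/120, b=Δ0−h0·(2M0+M1)/6=-41/15
seg 1: a=0, c=M1/2=7/20, d=(M2−M1)/(6·3)=-7/180, b=Δ1−h1·(2M1+M2)/6=-61/30
t_q=17/4 → seg 1, τ=9/4; S=0+-61/30·τ+7/20·τ²+-7/180·τ³=-831/256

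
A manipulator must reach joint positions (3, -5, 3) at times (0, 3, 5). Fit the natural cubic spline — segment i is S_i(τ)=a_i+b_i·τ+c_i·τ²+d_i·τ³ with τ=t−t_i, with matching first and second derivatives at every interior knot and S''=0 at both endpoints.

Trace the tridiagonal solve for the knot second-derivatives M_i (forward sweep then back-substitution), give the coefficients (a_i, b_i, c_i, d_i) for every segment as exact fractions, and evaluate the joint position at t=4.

Δ: Δ0=-8/3, Δ1=4
row 1: diag=10, rhs=40; c'=1/5, d'=4
back: M1=4
M: M0=0, M1=4, M2=0
seg 0: a=3, c=M0/2=0, d=(M1−M0)/(6·3)=2/9, b=Δ0−h0·(2M0+M1)/6=-14/3
seg 1: a=-5, c=M1/2=2, d=(M2−M1)/(6·2)=-1/3, b=Δ1−h1·(2M1+M2)/6=4/3
t_q=4 → seg 1, τ=1; S=-5+4/3·τ+2·τ²+-1/3·τ³=-2

  seg 0: a=3 b=-14/3 c=0 d=2/9
  seg 1: a=-5 b=4/3 c=2 d=-1/3
S(4) = -2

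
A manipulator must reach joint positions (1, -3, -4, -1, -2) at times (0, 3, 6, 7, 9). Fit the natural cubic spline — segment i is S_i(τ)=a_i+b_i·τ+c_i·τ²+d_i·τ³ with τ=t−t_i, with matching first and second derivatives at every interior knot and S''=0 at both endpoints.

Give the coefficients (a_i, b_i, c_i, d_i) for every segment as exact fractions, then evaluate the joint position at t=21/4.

Δ: Δ0=-4/3, Δ1=-1/3, Δ2=3, Δ3=-1/2
row 1: diag=12, rhs=6; c'=1/4, d'=1/2
row 2: denom=8−3·1/4=29/4; d'=(20−3·1/2)/(29/4)=74/29
row 3: denom=6−1·4/29=170/29; d'=(-21−1·74/29)/(170/29)=-683/170
back: M3=-683/170
back: M2=74/29−4/29·-683/170=264/85
back: M1=1/2−1/4·264/85=-47/170
M: M0=0, M1=-47/170, M2=264/85, M3=-683/170, M4=0
seg 0: a=1, c=M0/2=0, d=(M1−M0)/(6·3)=-47/3060, b=Δ0−h0·(2M0+M1)/6=-1219/1020
seg 1: a=-3, c=M1/2=-47/340, d=(M2−M1)/(6·3)=115/612, b=Δ1−h1·(2M1+M2)/6=-821/510
seg 2: a=-4, c=M2/2=132/85, d=(M3−M2)/(6·1)=-1211/1020, b=Δ2−h2·(2M2+M3)/6=2687/1020
seg 3: a=-1, c=M3/2=-683/340, d=(M4−M3)/(6·2)=683/2040, b=Δ3−h3·(2M3+M4)/6=1111/510
t_q=21/4 → seg 1, τ=9/4; S=-3+-821/510·τ+-47/340·τ²+115/612·τ³=-112749/21760

  seg 0: a=1 b=-1219/1020 c=0 d=-47/3060
  seg 1: a=-3 b=-821/510 c=-47/340 d=115/612
  seg 2: a=-4 b=2687/1020 c=132/85 d=-1211/1020
  seg 3: a=-1 b=1111/510 c=-683/340 d=683/2040
S(21/4) = -112749/21760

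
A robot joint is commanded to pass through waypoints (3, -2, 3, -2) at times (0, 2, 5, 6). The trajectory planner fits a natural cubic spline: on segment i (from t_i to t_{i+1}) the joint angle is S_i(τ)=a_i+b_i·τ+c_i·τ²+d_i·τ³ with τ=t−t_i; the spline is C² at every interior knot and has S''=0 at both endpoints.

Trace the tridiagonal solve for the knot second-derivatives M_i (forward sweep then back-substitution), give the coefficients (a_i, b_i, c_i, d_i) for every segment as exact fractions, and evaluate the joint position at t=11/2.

Δ: Δ0=-5/2, Δ1=5/3, Δ2=-5
row 1: diag=10, rhs=25; c'=3/10, d'=5/2
row 2: denom=8−3·3/10=71/10; d'=(-40−3·5/2)/(71/10)=-475/71
back: M2=-475/71
back: M1=5/2−3/10·-475/71=320/71
M: M0=0, M1=320/71, M2=-475/71, M3=0
seg 0: a=3, c=M0/2=0, d=(M1−M0)/(6·2)=80/213, b=Δ0−h0·(2M0+M1)/6=-1705/426
seg 1: a=-2, c=M1/2=160/71, d=(M2−M1)/(6·3)=-265/426, b=Δ1−h1·(2M1+M2)/6=215/426
seg 2: a=3, c=M2/2=-475/142, d=(M3−M2)/(6·1)=475/426, b=Δ2−h2·(2M2+M3)/6=-590/213
t_q=11/2 → seg 2, τ=1/2; S=3+-590/213·τ+-475/142·τ²+475/426·τ³=1043/1136

  seg 0: a=3 b=-1705/426 c=0 d=80/213
  seg 1: a=-2 b=215/426 c=160/71 d=-265/426
  seg 2: a=3 b=-590/213 c=-475/142 d=475/426
S(11/2) = 1043/1136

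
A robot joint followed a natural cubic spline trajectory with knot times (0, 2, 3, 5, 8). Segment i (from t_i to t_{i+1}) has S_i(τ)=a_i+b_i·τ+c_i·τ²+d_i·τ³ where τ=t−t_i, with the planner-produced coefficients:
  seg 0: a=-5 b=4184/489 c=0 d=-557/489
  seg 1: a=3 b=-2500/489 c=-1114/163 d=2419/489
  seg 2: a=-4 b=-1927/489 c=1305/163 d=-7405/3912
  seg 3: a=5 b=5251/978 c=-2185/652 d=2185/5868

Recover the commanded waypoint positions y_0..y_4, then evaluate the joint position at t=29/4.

y_0 = S_0(0) = a_0 = -5
y_1 = S_1(0) = a_1 = 3
y_2 = S_2(0) = a_2 = -4
y_3 = S_3(0) = a_3 = 5
y_4 = S_3(3) = 1
t_q=29/4 is in segment 3 (τ=9/4); S_3(τ)=181781/41728

y_0=-5 y_1=3 y_2=-4 y_3=5 y_4=1
S(29/4) = 181781/41728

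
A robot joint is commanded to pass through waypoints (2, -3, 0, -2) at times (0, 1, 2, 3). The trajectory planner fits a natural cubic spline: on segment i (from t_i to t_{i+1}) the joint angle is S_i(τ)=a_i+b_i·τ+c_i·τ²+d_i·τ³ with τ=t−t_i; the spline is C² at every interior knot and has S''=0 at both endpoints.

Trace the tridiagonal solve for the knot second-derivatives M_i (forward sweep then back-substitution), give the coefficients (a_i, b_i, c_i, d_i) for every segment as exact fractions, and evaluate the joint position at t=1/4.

Δ: Δ0=-5, Δ1=3, Δ2=-2
row 1: diag=4, rhs=48; c'=1/4, d'=12
row 2: denom=4−1·1/4=15/4; d'=(-30−1·12)/(15/4)=-56/5
back: M2=-56/5
back: M1=12−1/4·-56/5=74/5
M: M0=0, M1=74/5, M2=-56/5, M3=0
seg 0: a=2, c=M0/2=0, d=(M1−M0)/(6·1)=37/15, b=Δ0−h0·(2M0+M1)/6=-112/15
seg 1: a=-3, c=M1/2=37/5, d=(M2−M1)/(6·1)=-13/3, b=Δ1−h1·(2M1+M2)/6=-1/15
seg 2: a=0, c=M2/2=-28/5, d=(M3−M2)/(6·1)=28/15, b=Δ2−h2·(2M2+M3)/6=26/15
t_q=1/4 → seg 0, τ=1/4; S=2+-112/15·τ+0·τ²+37/15·τ³=11/64

  seg 0: a=2 b=-112/15 c=0 d=37/15
  seg 1: a=-3 b=-1/15 c=37/5 d=-13/3
  seg 2: a=0 b=26/15 c=-28/5 d=28/15
S(1/4) = 11/64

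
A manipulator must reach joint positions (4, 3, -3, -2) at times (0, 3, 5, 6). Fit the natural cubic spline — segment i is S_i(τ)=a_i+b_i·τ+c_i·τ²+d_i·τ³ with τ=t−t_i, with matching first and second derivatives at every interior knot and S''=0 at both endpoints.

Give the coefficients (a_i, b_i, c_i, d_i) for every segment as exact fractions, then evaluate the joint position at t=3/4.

  seg 0: a=4 b=20/21 c=0 d=-1/7
  seg 1: a=3 b=-61/21 c=-9/7 d=13/21
  seg 2: a=-3 b=-13/21 c=17/7 d=-17/21
S(3/4) = 2085/448

Δ: Δ0=-1/3, Δ1=-3, Δ2=1
row 1: diag=10, rhs=-16; c'=1/5, d'=-8/5
row 2: denom=6−2·1/5=28/5; d'=(24−2·-8/5)/(28/5)=34/7
back: M2=34/7
back: M1=-8/5−1/5·34/7=-18/7
M: M0=0, M1=-18/7, M2=34/7, M3=0
seg 0: a=4, c=M0/2=0, d=(M1−M0)/(6·3)=-1/7, b=Δ0−h0·(2M0+M1)/6=20/21
seg 1: a=3, c=M1/2=-9/7, d=(M2−M1)/(6·2)=13/21, b=Δ1−h1·(2M1+M2)/6=-61/21
seg 2: a=-3, c=M2/2=17/7, d=(M3−M2)/(6·1)=-17/21, b=Δ2−h2·(2M2+M3)/6=-13/21
t_q=3/4 → seg 0, τ=3/4; S=4+20/21·τ+0·τ²+-1/7·τ³=2085/448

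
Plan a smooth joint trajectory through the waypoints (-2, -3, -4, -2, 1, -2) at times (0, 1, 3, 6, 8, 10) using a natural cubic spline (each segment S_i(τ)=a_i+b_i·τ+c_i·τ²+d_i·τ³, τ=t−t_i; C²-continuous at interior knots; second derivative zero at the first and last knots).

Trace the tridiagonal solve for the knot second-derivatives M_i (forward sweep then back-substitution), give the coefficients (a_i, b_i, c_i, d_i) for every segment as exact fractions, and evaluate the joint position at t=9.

Δ: Δ0=-1, Δ1=-1/2, Δ2=2/3, Δ3=3/2, Δ4=-3/2
row 1: diag=6, rhs=3; c'=1/3, d'=1/2
row 2: denom=10−2·1/3=28/3; d'=(7−2·1/2)/(28/3)=9/14
row 3: denom=10−3·9/28=253/28; d'=(5−3·9/14)/(253/28)=86/253
row 4: denom=8−2·56/253=1912/253; d'=(-18−2·86/253)/(1912/253)=-2363/956
back: M4=-2363/956
back: M3=86/253−56/253·-2363/956=212/239
back: M2=9/14−9/28·212/239=171/478
back: M1=1/2−1/3·171/478=91/239
M: M0=0, M1=91/239, M2=171/478, M3=212/239, M4=-2363/956, M5=0
seg 0: a=-2, c=M0/2=0, d=(M1−M0)/(6·1)=91/1434, b=Δ0−h0·(2M0+M1)/6=-1525/1434
seg 1: a=-3, c=M1/2=91/478, d=(M2−M1)/(6·2)=-11/5736, b=Δ1−h1·(2M1+M2)/6=-626/717
seg 2: a=-4, c=M2/2=171/956, d=(M3−M2)/(6·3)=253/8604, b=Δ2−h2·(2M2+M3)/6=-193/1434
seg 3: a=-2, c=M3/2=106/239, d=(M4−M3)/(6·2)=-3211/11472, b=Δ3−h3·(2M3+M4)/6=4969/2868
seg 4: a=1, c=M4/2=-2363/1912, d=(M5−M4)/(6·2)=2363/11472, b=Δ4−h4·(2M4+M5)/6=106/717
t_q=9 → seg 4, τ=1; S=1+106/717·τ+-2363/1912·τ²+2363/11472·τ³=451/3824

  seg 0: a=-2 b=-1525/1434 c=0 d=91/1434
  seg 1: a=-3 b=-626/717 c=91/478 d=-11/5736
  seg 2: a=-4 b=-193/1434 c=171/956 d=253/8604
  seg 3: a=-2 b=4969/2868 c=106/239 d=-3211/11472
  seg 4: a=1 b=106/717 c=-2363/1912 d=2363/11472
S(9) = 451/3824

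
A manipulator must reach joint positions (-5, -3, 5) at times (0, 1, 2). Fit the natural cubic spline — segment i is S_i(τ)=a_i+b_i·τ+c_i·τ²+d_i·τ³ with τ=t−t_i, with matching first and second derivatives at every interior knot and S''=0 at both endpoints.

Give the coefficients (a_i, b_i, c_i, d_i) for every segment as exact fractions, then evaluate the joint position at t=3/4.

  seg 0: a=-5 b=1/2 c=0 d=3/2
  seg 1: a=-3 b=5 c=9/2 d=-3/2
S(3/4) = -511/128

Δ: Δ0=2, Δ1=8
row 1: diag=4, rhs=36; c'=1/4, d'=9
back: M1=9
M: M0=0, M1=9, M2=0
seg 0: a=-5, c=M0/2=0, d=(M1−M0)/(6·1)=3/2, b=Δ0−h0·(2M0+M1)/6=1/2
seg 1: a=-3, c=M1/2=9/2, d=(M2−M1)/(6·1)=-3/2, b=Δ1−h1·(2M1+M2)/6=5
t_q=3/4 → seg 0, τ=3/4; S=-5+1/2·τ+0·τ²+3/2·τ³=-511/128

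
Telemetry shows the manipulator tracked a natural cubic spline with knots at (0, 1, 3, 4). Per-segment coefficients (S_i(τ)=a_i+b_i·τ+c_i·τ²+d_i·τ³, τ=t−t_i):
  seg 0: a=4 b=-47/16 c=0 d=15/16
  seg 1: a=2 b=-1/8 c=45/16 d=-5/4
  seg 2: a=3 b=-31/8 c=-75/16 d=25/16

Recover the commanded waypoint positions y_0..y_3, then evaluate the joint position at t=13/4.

y_0 = S_0(0) = a_0 = 4
y_1 = S_1(0) = a_1 = 2
y_2 = S_2(0) = a_2 = 3
y_3 = S_2(1) = -4
t_q=13/4 is in segment 2 (τ=1/4); S_2(τ)=1805/1024

y_0=4 y_1=2 y_2=3 y_3=-4
S(13/4) = 1805/1024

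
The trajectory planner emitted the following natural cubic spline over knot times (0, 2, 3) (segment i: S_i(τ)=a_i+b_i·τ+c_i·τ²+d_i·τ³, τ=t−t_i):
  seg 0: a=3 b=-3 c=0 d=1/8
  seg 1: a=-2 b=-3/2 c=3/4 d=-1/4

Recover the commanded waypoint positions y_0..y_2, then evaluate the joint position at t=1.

y_0 = S_0(0) = a_0 = 3
y_1 = S_1(0) = a_1 = -2
y_2 = S_1(1) = -3
t_q=1 is in segment 0 (τ=1); S_0(τ)=1/8

y_0=3 y_1=-2 y_2=-3
S(1) = 1/8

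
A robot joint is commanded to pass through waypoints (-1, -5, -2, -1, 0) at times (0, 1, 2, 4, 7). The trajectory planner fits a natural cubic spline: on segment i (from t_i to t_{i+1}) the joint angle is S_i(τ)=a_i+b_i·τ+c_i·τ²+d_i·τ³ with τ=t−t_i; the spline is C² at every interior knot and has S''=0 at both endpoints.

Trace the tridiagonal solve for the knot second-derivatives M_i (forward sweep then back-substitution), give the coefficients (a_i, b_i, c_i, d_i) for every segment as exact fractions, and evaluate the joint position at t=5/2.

Δ: Δ0=-4, Δ1=3, Δ2=1/2, Δ3=1/3
row 1: diag=4, rhs=42; c'=1/4, d'=21/2
row 2: denom=6−1·1/4=23/4; d'=(-15−1·21/2)/(23/4)=-102/23
row 3: denom=10−2·8/23=214/23; d'=(-1−2·-102/23)/(214/23)=181/214
back: M3=181/214
back: M2=-102/23−8/23·181/214=-506/107
back: M1=21/2−1/4·-506/107=1250/107
M: M0=0, M1=1250/107, M2=-506/107, M3=181/214, M4=0
seg 0: a=-1, c=M0/2=0, d=(M1−M0)/(6·1)=625/321, b=Δ0−h0·(2M0+M1)/6=-1909/321
seg 1: a=-5, c=M1/2=625/107, d=(M2−M1)/(6·1)=-878/321, b=Δ1−h1·(2M1+M2)/6=-34/321
seg 2: a=-2, c=M2/2=-253/107, d=(M3−M2)/(6·2)=1193/2568, b=Δ2−h2·(2M2+M3)/6=1082/321
seg 3: a=-1, c=M3/2=181/428, d=(M4−M3)/(6·3)=-181/3852, b=Δ3−h3·(2M3+M4)/6=-329/642
t_q=5/2 → seg 2, τ=1/2; S=-2+1082/321·τ+-253/107·τ²+1193/2568·τ³=-5805/6848

  seg 0: a=-1 b=-1909/321 c=0 d=625/321
  seg 1: a=-5 b=-34/321 c=625/107 d=-878/321
  seg 2: a=-2 b=1082/321 c=-253/107 d=1193/2568
  seg 3: a=-1 b=-329/642 c=181/428 d=-181/3852
S(5/2) = -5805/6848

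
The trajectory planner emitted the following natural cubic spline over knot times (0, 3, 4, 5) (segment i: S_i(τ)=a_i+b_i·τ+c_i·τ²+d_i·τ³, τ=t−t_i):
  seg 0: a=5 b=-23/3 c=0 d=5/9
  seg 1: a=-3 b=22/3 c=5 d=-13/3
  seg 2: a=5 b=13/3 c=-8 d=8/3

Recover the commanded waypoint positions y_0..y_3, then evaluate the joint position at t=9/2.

y_0=5 y_1=-3 y_2=5 y_3=4
S(9/2) = 11/2

y_0 = S_0(0) = a_0 = 5
y_1 = S_1(0) = a_1 = -3
y_2 = S_2(0) = a_2 = 5
y_3 = S_2(1) = 4
t_q=9/2 is in segment 2 (τ=1/2); S_2(τ)=11/2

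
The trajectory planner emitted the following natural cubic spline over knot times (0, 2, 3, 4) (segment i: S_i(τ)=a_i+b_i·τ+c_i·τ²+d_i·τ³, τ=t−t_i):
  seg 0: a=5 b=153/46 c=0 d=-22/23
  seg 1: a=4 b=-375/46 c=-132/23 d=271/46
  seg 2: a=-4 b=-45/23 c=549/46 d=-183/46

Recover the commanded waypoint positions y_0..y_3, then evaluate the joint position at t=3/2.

y_0 = S_0(0) = a_0 = 5
y_1 = S_1(0) = a_1 = 4
y_2 = S_2(0) = a_2 = -4
y_3 = S_2(1) = 2
t_q=3/2 is in segment 0 (τ=3/2); S_0(τ)=311/46

y_0=5 y_1=4 y_2=-4 y_3=2
S(3/2) = 311/46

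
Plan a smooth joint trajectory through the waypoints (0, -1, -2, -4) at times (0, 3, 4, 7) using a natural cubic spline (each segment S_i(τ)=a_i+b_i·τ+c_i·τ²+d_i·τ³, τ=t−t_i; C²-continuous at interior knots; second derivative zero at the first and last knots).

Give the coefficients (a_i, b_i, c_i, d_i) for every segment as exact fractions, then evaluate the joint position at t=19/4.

Δ: Δ0=-1/3, Δ1=-1, Δ2=-2/3
row 1: diag=8, rhs=-4; c'=1/8, d'=-1/2
row 2: denom=8−1·1/8=63/8; d'=(2−1·-1/2)/(63/8)=20/63
back: M2=20/63
back: M1=-1/2−1/8·20/63=-34/63
M: M0=0, M1=-34/63, M2=20/63, M3=0
seg 0: a=0, c=M0/2=0, d=(M1−M0)/(6·3)=-17/567, b=Δ0−h0·(2M0+M1)/6=-4/63
seg 1: a=-1, c=M1/2=-17/63, d=(M2−M1)/(6·1)=1/7, b=Δ1−h1·(2M1+M2)/6=-55/63
seg 2: a=-2, c=M2/2=10/63, d=(M3−M2)/(6·3)=-10/567, b=Δ2−h2·(2M2+M3)/6=-62/63
t_q=19/4 → seg 2, τ=3/4; S=-2+-62/63·τ+10/63·τ²+-10/567·τ³=-85/32

  seg 0: a=0 b=-4/63 c=0 d=-17/567
  seg 1: a=-1 b=-55/63 c=-17/63 d=1/7
  seg 2: a=-2 b=-62/63 c=10/63 d=-10/567
S(19/4) = -85/32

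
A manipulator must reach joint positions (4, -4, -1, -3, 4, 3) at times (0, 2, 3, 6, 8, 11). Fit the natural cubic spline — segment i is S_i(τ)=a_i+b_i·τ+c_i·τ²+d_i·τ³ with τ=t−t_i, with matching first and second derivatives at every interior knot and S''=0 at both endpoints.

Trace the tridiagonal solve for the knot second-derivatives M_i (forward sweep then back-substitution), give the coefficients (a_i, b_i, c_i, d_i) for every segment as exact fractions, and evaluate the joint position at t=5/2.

Δ: Δ0=-4, Δ1=3, Δ2=-2/3, Δ3=7/2, Δ4=-1/3
row 1: diag=6, rhs=42; c'=1/6, d'=7
row 2: denom=8−1·1/6=47/6; d'=(-22−1·7)/(47/6)=-174/47
row 3: denom=10−3·18/47=416/47; d'=(25−3·-174/47)/(416/47)=1697/416
row 4: denom=10−2·47/208=993/104; d'=(-23−2·1697/416)/(993/104)=-6481/1986
back: M4=-6481/1986
back: M3=1697/416−47/208·-6481/1986=4783/993
back: M2=-174/47−18/47·4783/993=-1836/331
back: M1=7−1/6·-1836/331=2623/331
M: M0=0, M1=2623/331, M2=-1836/331, M3=4783/993, M4=-6481/1986, M5=0
seg 0: a=4, c=M0/2=0, d=(M1−M0)/(6·2)=2623/3972, b=Δ0−h0·(2M0+M1)/6=-6595/993
seg 1: a=-4, c=M1/2=2623/662, d=(M2−M1)/(6·1)=-4459/1986, b=Δ1−h1·(2M1+M2)/6=1274/993
seg 2: a=-1, c=M2/2=-918/331, d=(M3−M2)/(6·3)=10291/17874, b=Δ2−h2·(2M2+M3)/6=4909/1986
seg 3: a=-3, c=M3/2=4783/1986, d=(M4−M3)/(6·2)=-1783/2648, b=Δ3−h3·(2M3+M4)/6=1367/993
seg 4: a=4, c=M4/2=-6481/3972, d=(M5−M4)/(6·3)=6481/35748, b=Δ4−h4·(2M4+M5)/6=5819/1986
t_q=5/2 → seg 1, τ=1/2; S=-4+1274/993·τ+2623/662·τ²+-4459/1986·τ³=-14027/5296

  seg 0: a=4 b=-6595/993 c=0 d=2623/3972
  seg 1: a=-4 b=1274/993 c=2623/662 d=-4459/1986
  seg 2: a=-1 b=4909/1986 c=-918/331 d=10291/17874
  seg 3: a=-3 b=1367/993 c=4783/1986 d=-1783/2648
  seg 4: a=4 b=5819/1986 c=-6481/3972 d=6481/35748
S(5/2) = -14027/5296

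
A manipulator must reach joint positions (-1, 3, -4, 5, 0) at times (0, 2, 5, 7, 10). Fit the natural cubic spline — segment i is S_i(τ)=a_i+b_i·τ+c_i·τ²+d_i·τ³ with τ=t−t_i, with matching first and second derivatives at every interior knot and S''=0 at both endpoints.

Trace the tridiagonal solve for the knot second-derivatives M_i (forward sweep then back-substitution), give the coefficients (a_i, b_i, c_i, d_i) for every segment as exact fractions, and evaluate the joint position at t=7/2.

  seg 0: a=-1 b=1528/435 c=0 d=-329/870
  seg 1: a=3 b=-446/435 c=-329/145 d=2392/3915
  seg 2: a=-4 b=808/435 c=281/87 d=-1107/1160
  seg 3: a=5 b=2893/870 c=-4343/1740 d=4343/15660
S(7/2) = -917/580

Δ: Δ0=2, Δ1=-7/3, Δ2=9/2, Δ3=-5/3
row 1: diag=10, rhs=-26; c'=3/10, d'=-13/5
row 2: denom=10−3·3/10=91/10; d'=(41−3·-13/5)/(91/10)=488/91
row 3: denom=10−2·20/91=870/91; d'=(-37−2·488/91)/(870/91)=-4343/870
back: M3=-4343/870
back: M2=488/91−20/91·-4343/870=562/87
back: M1=-13/5−3/10·562/87=-658/145
M: M0=0, M1=-658/145, M2=562/87, M3=-4343/870, M4=0
seg 0: a=-1, c=M0/2=0, d=(M1−M0)/(6·2)=-329/870, b=Δ0−h0·(2M0+M1)/6=1528/435
seg 1: a=3, c=M1/2=-329/145, d=(M2−M1)/(6·3)=2392/3915, b=Δ1−h1·(2M1+M2)/6=-446/435
seg 2: a=-4, c=M2/2=281/87, d=(M3−M2)/(6·2)=-1107/1160, b=Δ2−h2·(2M2+M3)/6=808/435
seg 3: a=5, c=M3/2=-4343/1740, d=(M4−M3)/(6·3)=4343/15660, b=Δ3−h3·(2M3+M4)/6=2893/870
t_q=7/2 → seg 1, τ=3/2; S=3+-446/435·τ+-329/145·τ²+2392/3915·τ³=-917/580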